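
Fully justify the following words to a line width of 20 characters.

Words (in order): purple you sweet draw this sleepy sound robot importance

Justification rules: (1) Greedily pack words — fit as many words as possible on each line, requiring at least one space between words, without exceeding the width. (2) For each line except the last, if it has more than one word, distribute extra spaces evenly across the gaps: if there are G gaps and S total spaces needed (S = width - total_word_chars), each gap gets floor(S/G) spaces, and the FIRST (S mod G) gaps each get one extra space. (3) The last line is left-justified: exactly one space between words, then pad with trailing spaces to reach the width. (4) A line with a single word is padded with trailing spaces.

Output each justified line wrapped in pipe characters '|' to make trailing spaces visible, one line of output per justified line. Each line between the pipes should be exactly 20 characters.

Line 1: ['purple', 'you', 'sweet'] (min_width=16, slack=4)
Line 2: ['draw', 'this', 'sleepy'] (min_width=16, slack=4)
Line 3: ['sound', 'robot'] (min_width=11, slack=9)
Line 4: ['importance'] (min_width=10, slack=10)

Answer: |purple   you   sweet|
|draw   this   sleepy|
|sound          robot|
|importance          |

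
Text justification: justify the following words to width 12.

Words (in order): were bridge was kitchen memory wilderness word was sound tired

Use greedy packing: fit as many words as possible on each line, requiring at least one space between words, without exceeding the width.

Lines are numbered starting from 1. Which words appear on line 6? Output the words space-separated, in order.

Answer: sound tired

Derivation:
Line 1: ['were', 'bridge'] (min_width=11, slack=1)
Line 2: ['was', 'kitchen'] (min_width=11, slack=1)
Line 3: ['memory'] (min_width=6, slack=6)
Line 4: ['wilderness'] (min_width=10, slack=2)
Line 5: ['word', 'was'] (min_width=8, slack=4)
Line 6: ['sound', 'tired'] (min_width=11, slack=1)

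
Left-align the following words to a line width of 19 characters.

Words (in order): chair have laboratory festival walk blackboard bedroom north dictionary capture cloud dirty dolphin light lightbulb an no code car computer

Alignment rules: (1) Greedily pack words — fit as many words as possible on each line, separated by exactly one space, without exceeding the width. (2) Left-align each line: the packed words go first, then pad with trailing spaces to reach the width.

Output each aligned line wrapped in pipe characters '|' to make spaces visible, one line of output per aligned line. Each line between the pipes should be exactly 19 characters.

Answer: |chair have         |
|laboratory festival|
|walk blackboard    |
|bedroom north      |
|dictionary capture |
|cloud dirty dolphin|
|light lightbulb an |
|no code car        |
|computer           |

Derivation:
Line 1: ['chair', 'have'] (min_width=10, slack=9)
Line 2: ['laboratory', 'festival'] (min_width=19, slack=0)
Line 3: ['walk', 'blackboard'] (min_width=15, slack=4)
Line 4: ['bedroom', 'north'] (min_width=13, slack=6)
Line 5: ['dictionary', 'capture'] (min_width=18, slack=1)
Line 6: ['cloud', 'dirty', 'dolphin'] (min_width=19, slack=0)
Line 7: ['light', 'lightbulb', 'an'] (min_width=18, slack=1)
Line 8: ['no', 'code', 'car'] (min_width=11, slack=8)
Line 9: ['computer'] (min_width=8, slack=11)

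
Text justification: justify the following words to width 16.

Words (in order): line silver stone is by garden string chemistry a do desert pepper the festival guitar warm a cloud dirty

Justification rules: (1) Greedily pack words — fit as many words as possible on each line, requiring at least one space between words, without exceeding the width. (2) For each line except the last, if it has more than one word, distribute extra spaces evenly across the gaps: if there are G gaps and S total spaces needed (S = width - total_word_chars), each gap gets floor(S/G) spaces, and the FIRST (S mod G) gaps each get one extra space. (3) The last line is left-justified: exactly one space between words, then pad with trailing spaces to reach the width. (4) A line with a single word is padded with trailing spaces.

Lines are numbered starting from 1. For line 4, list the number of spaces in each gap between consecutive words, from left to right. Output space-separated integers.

Answer: 2 2

Derivation:
Line 1: ['line', 'silver'] (min_width=11, slack=5)
Line 2: ['stone', 'is', 'by'] (min_width=11, slack=5)
Line 3: ['garden', 'string'] (min_width=13, slack=3)
Line 4: ['chemistry', 'a', 'do'] (min_width=14, slack=2)
Line 5: ['desert', 'pepper'] (min_width=13, slack=3)
Line 6: ['the', 'festival'] (min_width=12, slack=4)
Line 7: ['guitar', 'warm', 'a'] (min_width=13, slack=3)
Line 8: ['cloud', 'dirty'] (min_width=11, slack=5)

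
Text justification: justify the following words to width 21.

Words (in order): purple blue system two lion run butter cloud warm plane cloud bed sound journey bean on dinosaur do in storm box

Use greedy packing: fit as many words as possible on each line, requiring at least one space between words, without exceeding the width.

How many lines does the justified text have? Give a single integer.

Answer: 7

Derivation:
Line 1: ['purple', 'blue', 'system'] (min_width=18, slack=3)
Line 2: ['two', 'lion', 'run', 'butter'] (min_width=19, slack=2)
Line 3: ['cloud', 'warm', 'plane'] (min_width=16, slack=5)
Line 4: ['cloud', 'bed', 'sound'] (min_width=15, slack=6)
Line 5: ['journey', 'bean', 'on'] (min_width=15, slack=6)
Line 6: ['dinosaur', 'do', 'in', 'storm'] (min_width=20, slack=1)
Line 7: ['box'] (min_width=3, slack=18)
Total lines: 7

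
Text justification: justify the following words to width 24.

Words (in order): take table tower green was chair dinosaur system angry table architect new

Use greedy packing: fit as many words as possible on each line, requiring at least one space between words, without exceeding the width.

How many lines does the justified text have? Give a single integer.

Answer: 4

Derivation:
Line 1: ['take', 'table', 'tower', 'green'] (min_width=22, slack=2)
Line 2: ['was', 'chair', 'dinosaur'] (min_width=18, slack=6)
Line 3: ['system', 'angry', 'table'] (min_width=18, slack=6)
Line 4: ['architect', 'new'] (min_width=13, slack=11)
Total lines: 4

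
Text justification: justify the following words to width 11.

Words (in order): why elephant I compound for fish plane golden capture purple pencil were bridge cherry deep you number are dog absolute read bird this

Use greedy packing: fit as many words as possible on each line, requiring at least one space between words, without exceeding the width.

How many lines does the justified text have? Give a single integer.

Answer: 16

Derivation:
Line 1: ['why'] (min_width=3, slack=8)
Line 2: ['elephant', 'I'] (min_width=10, slack=1)
Line 3: ['compound'] (min_width=8, slack=3)
Line 4: ['for', 'fish'] (min_width=8, slack=3)
Line 5: ['plane'] (min_width=5, slack=6)
Line 6: ['golden'] (min_width=6, slack=5)
Line 7: ['capture'] (min_width=7, slack=4)
Line 8: ['purple'] (min_width=6, slack=5)
Line 9: ['pencil', 'were'] (min_width=11, slack=0)
Line 10: ['bridge'] (min_width=6, slack=5)
Line 11: ['cherry', 'deep'] (min_width=11, slack=0)
Line 12: ['you', 'number'] (min_width=10, slack=1)
Line 13: ['are', 'dog'] (min_width=7, slack=4)
Line 14: ['absolute'] (min_width=8, slack=3)
Line 15: ['read', 'bird'] (min_width=9, slack=2)
Line 16: ['this'] (min_width=4, slack=7)
Total lines: 16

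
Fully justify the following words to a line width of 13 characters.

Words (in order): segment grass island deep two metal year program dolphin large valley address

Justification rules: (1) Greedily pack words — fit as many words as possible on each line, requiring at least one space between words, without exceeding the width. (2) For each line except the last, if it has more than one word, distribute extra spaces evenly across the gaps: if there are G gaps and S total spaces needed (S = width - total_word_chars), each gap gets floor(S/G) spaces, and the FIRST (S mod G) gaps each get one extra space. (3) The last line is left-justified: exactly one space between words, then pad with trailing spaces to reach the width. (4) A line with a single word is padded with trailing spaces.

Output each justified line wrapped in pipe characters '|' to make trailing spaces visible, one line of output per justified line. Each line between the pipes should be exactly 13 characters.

Line 1: ['segment', 'grass'] (min_width=13, slack=0)
Line 2: ['island', 'deep'] (min_width=11, slack=2)
Line 3: ['two', 'metal'] (min_width=9, slack=4)
Line 4: ['year', 'program'] (min_width=12, slack=1)
Line 5: ['dolphin', 'large'] (min_width=13, slack=0)
Line 6: ['valley'] (min_width=6, slack=7)
Line 7: ['address'] (min_width=7, slack=6)

Answer: |segment grass|
|island   deep|
|two     metal|
|year  program|
|dolphin large|
|valley       |
|address      |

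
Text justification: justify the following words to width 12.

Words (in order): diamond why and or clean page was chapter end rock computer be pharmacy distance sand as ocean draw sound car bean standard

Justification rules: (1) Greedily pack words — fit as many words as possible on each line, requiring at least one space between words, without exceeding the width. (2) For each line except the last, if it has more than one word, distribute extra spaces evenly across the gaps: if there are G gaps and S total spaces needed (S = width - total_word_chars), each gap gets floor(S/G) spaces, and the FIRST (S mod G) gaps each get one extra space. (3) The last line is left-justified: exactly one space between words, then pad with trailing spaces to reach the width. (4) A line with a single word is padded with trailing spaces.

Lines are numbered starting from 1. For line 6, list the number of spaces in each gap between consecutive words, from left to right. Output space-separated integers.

Line 1: ['diamond', 'why'] (min_width=11, slack=1)
Line 2: ['and', 'or', 'clean'] (min_width=12, slack=0)
Line 3: ['page', 'was'] (min_width=8, slack=4)
Line 4: ['chapter', 'end'] (min_width=11, slack=1)
Line 5: ['rock'] (min_width=4, slack=8)
Line 6: ['computer', 'be'] (min_width=11, slack=1)
Line 7: ['pharmacy'] (min_width=8, slack=4)
Line 8: ['distance'] (min_width=8, slack=4)
Line 9: ['sand', 'as'] (min_width=7, slack=5)
Line 10: ['ocean', 'draw'] (min_width=10, slack=2)
Line 11: ['sound', 'car'] (min_width=9, slack=3)
Line 12: ['bean'] (min_width=4, slack=8)
Line 13: ['standard'] (min_width=8, slack=4)

Answer: 2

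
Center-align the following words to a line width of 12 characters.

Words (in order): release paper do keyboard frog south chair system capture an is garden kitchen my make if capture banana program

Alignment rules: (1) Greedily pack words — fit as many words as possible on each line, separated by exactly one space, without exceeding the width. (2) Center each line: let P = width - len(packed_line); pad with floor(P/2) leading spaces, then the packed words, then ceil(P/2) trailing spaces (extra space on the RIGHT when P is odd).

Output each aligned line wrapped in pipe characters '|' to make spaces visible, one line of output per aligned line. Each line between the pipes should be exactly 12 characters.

Line 1: ['release'] (min_width=7, slack=5)
Line 2: ['paper', 'do'] (min_width=8, slack=4)
Line 3: ['keyboard'] (min_width=8, slack=4)
Line 4: ['frog', 'south'] (min_width=10, slack=2)
Line 5: ['chair', 'system'] (min_width=12, slack=0)
Line 6: ['capture', 'an'] (min_width=10, slack=2)
Line 7: ['is', 'garden'] (min_width=9, slack=3)
Line 8: ['kitchen', 'my'] (min_width=10, slack=2)
Line 9: ['make', 'if'] (min_width=7, slack=5)
Line 10: ['capture'] (min_width=7, slack=5)
Line 11: ['banana'] (min_width=6, slack=6)
Line 12: ['program'] (min_width=7, slack=5)

Answer: |  release   |
|  paper do  |
|  keyboard  |
| frog south |
|chair system|
| capture an |
| is garden  |
| kitchen my |
|  make if   |
|  capture   |
|   banana   |
|  program   |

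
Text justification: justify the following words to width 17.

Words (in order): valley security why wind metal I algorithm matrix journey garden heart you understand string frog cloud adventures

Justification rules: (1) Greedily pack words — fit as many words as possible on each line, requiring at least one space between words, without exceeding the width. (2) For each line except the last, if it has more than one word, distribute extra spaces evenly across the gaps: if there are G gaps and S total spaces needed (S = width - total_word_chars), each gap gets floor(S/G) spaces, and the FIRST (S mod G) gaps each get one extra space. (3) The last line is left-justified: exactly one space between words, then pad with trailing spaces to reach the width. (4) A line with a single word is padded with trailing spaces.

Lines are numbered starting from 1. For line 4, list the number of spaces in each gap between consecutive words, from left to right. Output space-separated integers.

Answer: 4

Derivation:
Line 1: ['valley', 'security'] (min_width=15, slack=2)
Line 2: ['why', 'wind', 'metal', 'I'] (min_width=16, slack=1)
Line 3: ['algorithm', 'matrix'] (min_width=16, slack=1)
Line 4: ['journey', 'garden'] (min_width=14, slack=3)
Line 5: ['heart', 'you'] (min_width=9, slack=8)
Line 6: ['understand', 'string'] (min_width=17, slack=0)
Line 7: ['frog', 'cloud'] (min_width=10, slack=7)
Line 8: ['adventures'] (min_width=10, slack=7)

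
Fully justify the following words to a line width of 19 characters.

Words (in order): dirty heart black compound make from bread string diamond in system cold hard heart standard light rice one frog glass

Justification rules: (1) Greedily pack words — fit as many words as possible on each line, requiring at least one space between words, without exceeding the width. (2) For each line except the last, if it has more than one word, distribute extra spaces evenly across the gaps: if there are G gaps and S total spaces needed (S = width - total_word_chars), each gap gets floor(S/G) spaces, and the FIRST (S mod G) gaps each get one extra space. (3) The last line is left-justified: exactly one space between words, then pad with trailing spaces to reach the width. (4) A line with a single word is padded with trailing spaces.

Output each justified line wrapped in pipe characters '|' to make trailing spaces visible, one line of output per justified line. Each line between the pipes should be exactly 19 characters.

Line 1: ['dirty', 'heart', 'black'] (min_width=17, slack=2)
Line 2: ['compound', 'make', 'from'] (min_width=18, slack=1)
Line 3: ['bread', 'string'] (min_width=12, slack=7)
Line 4: ['diamond', 'in', 'system'] (min_width=17, slack=2)
Line 5: ['cold', 'hard', 'heart'] (min_width=15, slack=4)
Line 6: ['standard', 'light', 'rice'] (min_width=19, slack=0)
Line 7: ['one', 'frog', 'glass'] (min_width=14, slack=5)

Answer: |dirty  heart  black|
|compound  make from|
|bread        string|
|diamond  in  system|
|cold   hard   heart|
|standard light rice|
|one frog glass     |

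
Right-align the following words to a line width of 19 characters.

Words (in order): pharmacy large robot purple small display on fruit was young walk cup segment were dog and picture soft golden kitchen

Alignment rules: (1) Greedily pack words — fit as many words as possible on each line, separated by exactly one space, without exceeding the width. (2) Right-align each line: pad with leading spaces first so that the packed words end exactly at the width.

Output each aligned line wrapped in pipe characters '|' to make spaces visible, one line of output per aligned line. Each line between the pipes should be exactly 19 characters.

Answer: |     pharmacy large|
| robot purple small|
|   display on fruit|
| was young walk cup|
|   segment were dog|
|   and picture soft|
|     golden kitchen|

Derivation:
Line 1: ['pharmacy', 'large'] (min_width=14, slack=5)
Line 2: ['robot', 'purple', 'small'] (min_width=18, slack=1)
Line 3: ['display', 'on', 'fruit'] (min_width=16, slack=3)
Line 4: ['was', 'young', 'walk', 'cup'] (min_width=18, slack=1)
Line 5: ['segment', 'were', 'dog'] (min_width=16, slack=3)
Line 6: ['and', 'picture', 'soft'] (min_width=16, slack=3)
Line 7: ['golden', 'kitchen'] (min_width=14, slack=5)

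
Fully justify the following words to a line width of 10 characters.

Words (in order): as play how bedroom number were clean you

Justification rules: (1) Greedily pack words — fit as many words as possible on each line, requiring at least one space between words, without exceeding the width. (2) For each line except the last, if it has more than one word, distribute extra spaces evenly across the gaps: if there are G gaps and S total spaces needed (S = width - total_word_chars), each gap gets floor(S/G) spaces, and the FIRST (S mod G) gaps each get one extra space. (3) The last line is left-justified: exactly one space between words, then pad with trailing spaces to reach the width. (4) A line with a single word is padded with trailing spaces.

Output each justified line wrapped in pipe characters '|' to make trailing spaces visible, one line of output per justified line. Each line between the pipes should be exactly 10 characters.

Line 1: ['as', 'play'] (min_width=7, slack=3)
Line 2: ['how'] (min_width=3, slack=7)
Line 3: ['bedroom'] (min_width=7, slack=3)
Line 4: ['number'] (min_width=6, slack=4)
Line 5: ['were', 'clean'] (min_width=10, slack=0)
Line 6: ['you'] (min_width=3, slack=7)

Answer: |as    play|
|how       |
|bedroom   |
|number    |
|were clean|
|you       |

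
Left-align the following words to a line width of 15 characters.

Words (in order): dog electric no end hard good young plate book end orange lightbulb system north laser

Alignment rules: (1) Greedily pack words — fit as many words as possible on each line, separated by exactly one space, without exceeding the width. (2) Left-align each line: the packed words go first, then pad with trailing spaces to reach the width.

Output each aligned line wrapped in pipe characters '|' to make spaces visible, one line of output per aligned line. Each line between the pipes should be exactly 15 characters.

Line 1: ['dog', 'electric', 'no'] (min_width=15, slack=0)
Line 2: ['end', 'hard', 'good'] (min_width=13, slack=2)
Line 3: ['young', 'plate'] (min_width=11, slack=4)
Line 4: ['book', 'end', 'orange'] (min_width=15, slack=0)
Line 5: ['lightbulb'] (min_width=9, slack=6)
Line 6: ['system', 'north'] (min_width=12, slack=3)
Line 7: ['laser'] (min_width=5, slack=10)

Answer: |dog electric no|
|end hard good  |
|young plate    |
|book end orange|
|lightbulb      |
|system north   |
|laser          |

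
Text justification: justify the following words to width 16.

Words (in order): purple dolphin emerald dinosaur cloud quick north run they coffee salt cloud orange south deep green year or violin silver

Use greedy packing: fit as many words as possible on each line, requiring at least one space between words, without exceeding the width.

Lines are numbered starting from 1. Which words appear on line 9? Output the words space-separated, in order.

Answer: silver

Derivation:
Line 1: ['purple', 'dolphin'] (min_width=14, slack=2)
Line 2: ['emerald', 'dinosaur'] (min_width=16, slack=0)
Line 3: ['cloud', 'quick'] (min_width=11, slack=5)
Line 4: ['north', 'run', 'they'] (min_width=14, slack=2)
Line 5: ['coffee', 'salt'] (min_width=11, slack=5)
Line 6: ['cloud', 'orange'] (min_width=12, slack=4)
Line 7: ['south', 'deep', 'green'] (min_width=16, slack=0)
Line 8: ['year', 'or', 'violin'] (min_width=14, slack=2)
Line 9: ['silver'] (min_width=6, slack=10)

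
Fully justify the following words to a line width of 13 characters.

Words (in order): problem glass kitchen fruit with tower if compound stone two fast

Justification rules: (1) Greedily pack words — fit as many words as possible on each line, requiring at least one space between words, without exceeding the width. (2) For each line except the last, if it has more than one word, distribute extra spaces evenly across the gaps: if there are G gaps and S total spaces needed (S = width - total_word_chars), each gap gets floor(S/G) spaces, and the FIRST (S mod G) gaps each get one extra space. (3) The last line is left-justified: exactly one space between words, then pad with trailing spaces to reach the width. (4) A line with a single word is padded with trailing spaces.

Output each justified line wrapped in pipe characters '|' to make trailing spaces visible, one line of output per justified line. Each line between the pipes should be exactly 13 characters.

Line 1: ['problem', 'glass'] (min_width=13, slack=0)
Line 2: ['kitchen', 'fruit'] (min_width=13, slack=0)
Line 3: ['with', 'tower', 'if'] (min_width=13, slack=0)
Line 4: ['compound'] (min_width=8, slack=5)
Line 5: ['stone', 'two'] (min_width=9, slack=4)
Line 6: ['fast'] (min_width=4, slack=9)

Answer: |problem glass|
|kitchen fruit|
|with tower if|
|compound     |
|stone     two|
|fast         |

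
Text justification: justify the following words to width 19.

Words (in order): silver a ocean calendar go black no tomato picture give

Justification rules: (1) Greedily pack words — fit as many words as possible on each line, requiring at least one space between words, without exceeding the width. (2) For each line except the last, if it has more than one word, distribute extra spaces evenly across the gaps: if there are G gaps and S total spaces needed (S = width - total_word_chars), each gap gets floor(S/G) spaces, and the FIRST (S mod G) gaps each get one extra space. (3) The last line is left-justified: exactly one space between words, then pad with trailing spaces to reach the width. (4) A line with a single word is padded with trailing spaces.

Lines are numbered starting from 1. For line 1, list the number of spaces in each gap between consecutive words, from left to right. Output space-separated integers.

Answer: 4 3

Derivation:
Line 1: ['silver', 'a', 'ocean'] (min_width=14, slack=5)
Line 2: ['calendar', 'go', 'black'] (min_width=17, slack=2)
Line 3: ['no', 'tomato', 'picture'] (min_width=17, slack=2)
Line 4: ['give'] (min_width=4, slack=15)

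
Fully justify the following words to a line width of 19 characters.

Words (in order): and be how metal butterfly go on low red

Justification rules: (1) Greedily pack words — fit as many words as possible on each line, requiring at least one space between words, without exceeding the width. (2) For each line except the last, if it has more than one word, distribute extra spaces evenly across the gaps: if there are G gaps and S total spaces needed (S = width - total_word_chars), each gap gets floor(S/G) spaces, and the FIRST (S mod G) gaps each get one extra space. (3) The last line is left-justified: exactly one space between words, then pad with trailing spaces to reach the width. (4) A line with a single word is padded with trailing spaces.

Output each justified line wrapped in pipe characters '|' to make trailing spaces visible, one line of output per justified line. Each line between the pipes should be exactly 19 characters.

Line 1: ['and', 'be', 'how', 'metal'] (min_width=16, slack=3)
Line 2: ['butterfly', 'go', 'on', 'low'] (min_width=19, slack=0)
Line 3: ['red'] (min_width=3, slack=16)

Answer: |and  be  how  metal|
|butterfly go on low|
|red                |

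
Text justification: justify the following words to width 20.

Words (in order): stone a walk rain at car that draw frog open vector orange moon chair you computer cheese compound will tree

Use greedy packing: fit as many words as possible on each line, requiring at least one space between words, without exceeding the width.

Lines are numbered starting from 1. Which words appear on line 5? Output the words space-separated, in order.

Answer: computer cheese

Derivation:
Line 1: ['stone', 'a', 'walk', 'rain', 'at'] (min_width=20, slack=0)
Line 2: ['car', 'that', 'draw', 'frog'] (min_width=18, slack=2)
Line 3: ['open', 'vector', 'orange'] (min_width=18, slack=2)
Line 4: ['moon', 'chair', 'you'] (min_width=14, slack=6)
Line 5: ['computer', 'cheese'] (min_width=15, slack=5)
Line 6: ['compound', 'will', 'tree'] (min_width=18, slack=2)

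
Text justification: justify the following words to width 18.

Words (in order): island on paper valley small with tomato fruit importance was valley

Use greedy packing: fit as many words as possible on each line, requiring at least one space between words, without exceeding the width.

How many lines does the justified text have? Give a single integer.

Line 1: ['island', 'on', 'paper'] (min_width=15, slack=3)
Line 2: ['valley', 'small', 'with'] (min_width=17, slack=1)
Line 3: ['tomato', 'fruit'] (min_width=12, slack=6)
Line 4: ['importance', 'was'] (min_width=14, slack=4)
Line 5: ['valley'] (min_width=6, slack=12)
Total lines: 5

Answer: 5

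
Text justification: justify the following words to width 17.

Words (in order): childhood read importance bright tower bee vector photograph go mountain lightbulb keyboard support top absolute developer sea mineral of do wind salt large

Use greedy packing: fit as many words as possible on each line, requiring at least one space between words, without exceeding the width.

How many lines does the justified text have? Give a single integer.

Answer: 11

Derivation:
Line 1: ['childhood', 'read'] (min_width=14, slack=3)
Line 2: ['importance', 'bright'] (min_width=17, slack=0)
Line 3: ['tower', 'bee', 'vector'] (min_width=16, slack=1)
Line 4: ['photograph', 'go'] (min_width=13, slack=4)
Line 5: ['mountain'] (min_width=8, slack=9)
Line 6: ['lightbulb'] (min_width=9, slack=8)
Line 7: ['keyboard', 'support'] (min_width=16, slack=1)
Line 8: ['top', 'absolute'] (min_width=12, slack=5)
Line 9: ['developer', 'sea'] (min_width=13, slack=4)
Line 10: ['mineral', 'of', 'do'] (min_width=13, slack=4)
Line 11: ['wind', 'salt', 'large'] (min_width=15, slack=2)
Total lines: 11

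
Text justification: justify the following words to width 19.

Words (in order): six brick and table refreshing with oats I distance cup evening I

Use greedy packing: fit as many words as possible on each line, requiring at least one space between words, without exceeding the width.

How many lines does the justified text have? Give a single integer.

Answer: 4

Derivation:
Line 1: ['six', 'brick', 'and', 'table'] (min_width=19, slack=0)
Line 2: ['refreshing', 'with'] (min_width=15, slack=4)
Line 3: ['oats', 'I', 'distance', 'cup'] (min_width=19, slack=0)
Line 4: ['evening', 'I'] (min_width=9, slack=10)
Total lines: 4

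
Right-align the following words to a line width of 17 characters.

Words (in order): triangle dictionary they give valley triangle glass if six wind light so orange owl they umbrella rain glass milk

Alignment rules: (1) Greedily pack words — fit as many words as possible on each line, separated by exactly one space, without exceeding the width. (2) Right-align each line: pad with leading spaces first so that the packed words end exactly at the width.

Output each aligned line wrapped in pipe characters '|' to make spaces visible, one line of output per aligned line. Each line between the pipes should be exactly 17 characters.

Answer: |         triangle|
|  dictionary they|
|      give valley|
|triangle glass if|
|six wind light so|
|  orange owl they|
|    umbrella rain|
|       glass milk|

Derivation:
Line 1: ['triangle'] (min_width=8, slack=9)
Line 2: ['dictionary', 'they'] (min_width=15, slack=2)
Line 3: ['give', 'valley'] (min_width=11, slack=6)
Line 4: ['triangle', 'glass', 'if'] (min_width=17, slack=0)
Line 5: ['six', 'wind', 'light', 'so'] (min_width=17, slack=0)
Line 6: ['orange', 'owl', 'they'] (min_width=15, slack=2)
Line 7: ['umbrella', 'rain'] (min_width=13, slack=4)
Line 8: ['glass', 'milk'] (min_width=10, slack=7)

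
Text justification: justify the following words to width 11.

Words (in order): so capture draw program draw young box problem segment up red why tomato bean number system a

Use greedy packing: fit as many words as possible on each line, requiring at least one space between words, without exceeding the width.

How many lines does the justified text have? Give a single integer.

Line 1: ['so', 'capture'] (min_width=10, slack=1)
Line 2: ['draw'] (min_width=4, slack=7)
Line 3: ['program'] (min_width=7, slack=4)
Line 4: ['draw', 'young'] (min_width=10, slack=1)
Line 5: ['box', 'problem'] (min_width=11, slack=0)
Line 6: ['segment', 'up'] (min_width=10, slack=1)
Line 7: ['red', 'why'] (min_width=7, slack=4)
Line 8: ['tomato', 'bean'] (min_width=11, slack=0)
Line 9: ['number'] (min_width=6, slack=5)
Line 10: ['system', 'a'] (min_width=8, slack=3)
Total lines: 10

Answer: 10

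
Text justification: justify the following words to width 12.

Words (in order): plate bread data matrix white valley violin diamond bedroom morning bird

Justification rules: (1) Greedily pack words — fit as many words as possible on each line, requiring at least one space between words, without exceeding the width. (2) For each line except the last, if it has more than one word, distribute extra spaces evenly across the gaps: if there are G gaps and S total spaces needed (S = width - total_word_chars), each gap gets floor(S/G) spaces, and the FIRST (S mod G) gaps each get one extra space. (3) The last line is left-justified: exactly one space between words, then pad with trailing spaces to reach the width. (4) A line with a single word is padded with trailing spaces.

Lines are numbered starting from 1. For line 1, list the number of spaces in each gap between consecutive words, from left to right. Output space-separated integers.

Line 1: ['plate', 'bread'] (min_width=11, slack=1)
Line 2: ['data', 'matrix'] (min_width=11, slack=1)
Line 3: ['white', 'valley'] (min_width=12, slack=0)
Line 4: ['violin'] (min_width=6, slack=6)
Line 5: ['diamond'] (min_width=7, slack=5)
Line 6: ['bedroom'] (min_width=7, slack=5)
Line 7: ['morning', 'bird'] (min_width=12, slack=0)

Answer: 2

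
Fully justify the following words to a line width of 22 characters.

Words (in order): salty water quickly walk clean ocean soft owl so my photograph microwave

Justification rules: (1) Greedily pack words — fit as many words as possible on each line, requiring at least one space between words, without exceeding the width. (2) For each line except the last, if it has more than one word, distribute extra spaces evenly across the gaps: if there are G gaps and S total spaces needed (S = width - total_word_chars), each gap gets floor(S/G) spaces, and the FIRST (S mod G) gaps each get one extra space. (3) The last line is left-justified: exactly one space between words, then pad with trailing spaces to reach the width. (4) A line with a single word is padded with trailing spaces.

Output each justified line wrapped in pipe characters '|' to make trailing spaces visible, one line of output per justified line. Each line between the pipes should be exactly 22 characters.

Answer: |salty   water  quickly|
|walk  clean ocean soft|
|owl  so  my photograph|
|microwave             |

Derivation:
Line 1: ['salty', 'water', 'quickly'] (min_width=19, slack=3)
Line 2: ['walk', 'clean', 'ocean', 'soft'] (min_width=21, slack=1)
Line 3: ['owl', 'so', 'my', 'photograph'] (min_width=20, slack=2)
Line 4: ['microwave'] (min_width=9, slack=13)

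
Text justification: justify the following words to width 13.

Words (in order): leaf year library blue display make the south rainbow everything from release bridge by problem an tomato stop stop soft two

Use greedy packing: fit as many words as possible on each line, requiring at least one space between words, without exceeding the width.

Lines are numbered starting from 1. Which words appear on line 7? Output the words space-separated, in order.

Answer: from release

Derivation:
Line 1: ['leaf', 'year'] (min_width=9, slack=4)
Line 2: ['library', 'blue'] (min_width=12, slack=1)
Line 3: ['display', 'make'] (min_width=12, slack=1)
Line 4: ['the', 'south'] (min_width=9, slack=4)
Line 5: ['rainbow'] (min_width=7, slack=6)
Line 6: ['everything'] (min_width=10, slack=3)
Line 7: ['from', 'release'] (min_width=12, slack=1)
Line 8: ['bridge', 'by'] (min_width=9, slack=4)
Line 9: ['problem', 'an'] (min_width=10, slack=3)
Line 10: ['tomato', 'stop'] (min_width=11, slack=2)
Line 11: ['stop', 'soft', 'two'] (min_width=13, slack=0)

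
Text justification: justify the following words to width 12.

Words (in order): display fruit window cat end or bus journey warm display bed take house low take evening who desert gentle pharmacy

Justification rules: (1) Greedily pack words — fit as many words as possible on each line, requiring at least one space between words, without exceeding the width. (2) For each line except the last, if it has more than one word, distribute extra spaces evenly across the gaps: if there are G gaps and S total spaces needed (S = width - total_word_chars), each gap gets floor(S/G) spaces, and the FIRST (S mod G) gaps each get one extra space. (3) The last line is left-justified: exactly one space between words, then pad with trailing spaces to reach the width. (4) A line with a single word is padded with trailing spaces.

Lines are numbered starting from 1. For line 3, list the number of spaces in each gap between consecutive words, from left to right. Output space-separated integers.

Line 1: ['display'] (min_width=7, slack=5)
Line 2: ['fruit', 'window'] (min_width=12, slack=0)
Line 3: ['cat', 'end', 'or'] (min_width=10, slack=2)
Line 4: ['bus', 'journey'] (min_width=11, slack=1)
Line 5: ['warm', 'display'] (min_width=12, slack=0)
Line 6: ['bed', 'take'] (min_width=8, slack=4)
Line 7: ['house', 'low'] (min_width=9, slack=3)
Line 8: ['take', 'evening'] (min_width=12, slack=0)
Line 9: ['who', 'desert'] (min_width=10, slack=2)
Line 10: ['gentle'] (min_width=6, slack=6)
Line 11: ['pharmacy'] (min_width=8, slack=4)

Answer: 2 2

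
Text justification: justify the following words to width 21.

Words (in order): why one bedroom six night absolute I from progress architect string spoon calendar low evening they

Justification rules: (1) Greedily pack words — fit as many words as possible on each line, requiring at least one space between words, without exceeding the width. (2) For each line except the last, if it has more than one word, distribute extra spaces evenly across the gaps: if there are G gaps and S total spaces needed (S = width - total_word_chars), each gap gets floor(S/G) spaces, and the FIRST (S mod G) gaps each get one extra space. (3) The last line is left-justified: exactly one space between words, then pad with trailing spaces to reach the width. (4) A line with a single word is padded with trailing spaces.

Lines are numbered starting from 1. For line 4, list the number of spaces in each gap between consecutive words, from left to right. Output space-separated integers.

Answer: 1 1

Derivation:
Line 1: ['why', 'one', 'bedroom', 'six'] (min_width=19, slack=2)
Line 2: ['night', 'absolute', 'I', 'from'] (min_width=21, slack=0)
Line 3: ['progress', 'architect'] (min_width=18, slack=3)
Line 4: ['string', 'spoon', 'calendar'] (min_width=21, slack=0)
Line 5: ['low', 'evening', 'they'] (min_width=16, slack=5)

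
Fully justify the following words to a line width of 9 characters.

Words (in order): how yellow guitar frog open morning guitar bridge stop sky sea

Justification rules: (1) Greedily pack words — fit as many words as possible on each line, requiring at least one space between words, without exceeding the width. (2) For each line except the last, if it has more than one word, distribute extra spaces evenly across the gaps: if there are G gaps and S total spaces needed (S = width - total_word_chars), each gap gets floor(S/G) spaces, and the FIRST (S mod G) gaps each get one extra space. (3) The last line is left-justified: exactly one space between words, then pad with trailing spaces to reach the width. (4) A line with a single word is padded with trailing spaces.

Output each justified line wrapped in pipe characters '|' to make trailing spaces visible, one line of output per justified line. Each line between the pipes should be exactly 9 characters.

Answer: |how      |
|yellow   |
|guitar   |
|frog open|
|morning  |
|guitar   |
|bridge   |
|stop  sky|
|sea      |

Derivation:
Line 1: ['how'] (min_width=3, slack=6)
Line 2: ['yellow'] (min_width=6, slack=3)
Line 3: ['guitar'] (min_width=6, slack=3)
Line 4: ['frog', 'open'] (min_width=9, slack=0)
Line 5: ['morning'] (min_width=7, slack=2)
Line 6: ['guitar'] (min_width=6, slack=3)
Line 7: ['bridge'] (min_width=6, slack=3)
Line 8: ['stop', 'sky'] (min_width=8, slack=1)
Line 9: ['sea'] (min_width=3, slack=6)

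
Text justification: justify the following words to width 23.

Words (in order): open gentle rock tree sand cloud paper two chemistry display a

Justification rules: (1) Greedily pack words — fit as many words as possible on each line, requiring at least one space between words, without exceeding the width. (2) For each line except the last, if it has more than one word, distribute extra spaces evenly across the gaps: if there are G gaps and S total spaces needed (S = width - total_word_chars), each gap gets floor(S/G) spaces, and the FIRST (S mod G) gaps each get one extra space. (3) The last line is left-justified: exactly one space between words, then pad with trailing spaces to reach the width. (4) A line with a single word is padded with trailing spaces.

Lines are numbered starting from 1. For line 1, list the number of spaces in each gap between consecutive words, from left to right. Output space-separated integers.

Line 1: ['open', 'gentle', 'rock', 'tree'] (min_width=21, slack=2)
Line 2: ['sand', 'cloud', 'paper', 'two'] (min_width=20, slack=3)
Line 3: ['chemistry', 'display', 'a'] (min_width=19, slack=4)

Answer: 2 2 1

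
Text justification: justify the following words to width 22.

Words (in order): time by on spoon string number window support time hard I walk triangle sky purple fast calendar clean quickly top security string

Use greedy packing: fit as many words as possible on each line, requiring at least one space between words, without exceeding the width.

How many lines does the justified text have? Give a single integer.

Answer: 7

Derivation:
Line 1: ['time', 'by', 'on', 'spoon'] (min_width=16, slack=6)
Line 2: ['string', 'number', 'window'] (min_width=20, slack=2)
Line 3: ['support', 'time', 'hard', 'I'] (min_width=19, slack=3)
Line 4: ['walk', 'triangle', 'sky'] (min_width=17, slack=5)
Line 5: ['purple', 'fast', 'calendar'] (min_width=20, slack=2)
Line 6: ['clean', 'quickly', 'top'] (min_width=17, slack=5)
Line 7: ['security', 'string'] (min_width=15, slack=7)
Total lines: 7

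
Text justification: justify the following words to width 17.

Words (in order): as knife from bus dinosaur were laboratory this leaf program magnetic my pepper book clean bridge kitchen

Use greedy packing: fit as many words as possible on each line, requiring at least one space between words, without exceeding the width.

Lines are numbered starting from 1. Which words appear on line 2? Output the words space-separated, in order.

Answer: dinosaur were

Derivation:
Line 1: ['as', 'knife', 'from', 'bus'] (min_width=17, slack=0)
Line 2: ['dinosaur', 'were'] (min_width=13, slack=4)
Line 3: ['laboratory', 'this'] (min_width=15, slack=2)
Line 4: ['leaf', 'program'] (min_width=12, slack=5)
Line 5: ['magnetic', 'my'] (min_width=11, slack=6)
Line 6: ['pepper', 'book', 'clean'] (min_width=17, slack=0)
Line 7: ['bridge', 'kitchen'] (min_width=14, slack=3)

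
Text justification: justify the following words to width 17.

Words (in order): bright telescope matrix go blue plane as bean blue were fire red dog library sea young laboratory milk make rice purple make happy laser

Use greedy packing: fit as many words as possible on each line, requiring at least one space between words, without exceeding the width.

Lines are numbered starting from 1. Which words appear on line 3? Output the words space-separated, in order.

Answer: plane as bean

Derivation:
Line 1: ['bright', 'telescope'] (min_width=16, slack=1)
Line 2: ['matrix', 'go', 'blue'] (min_width=14, slack=3)
Line 3: ['plane', 'as', 'bean'] (min_width=13, slack=4)
Line 4: ['blue', 'were', 'fire'] (min_width=14, slack=3)
Line 5: ['red', 'dog', 'library'] (min_width=15, slack=2)
Line 6: ['sea', 'young'] (min_width=9, slack=8)
Line 7: ['laboratory', 'milk'] (min_width=15, slack=2)
Line 8: ['make', 'rice', 'purple'] (min_width=16, slack=1)
Line 9: ['make', 'happy', 'laser'] (min_width=16, slack=1)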